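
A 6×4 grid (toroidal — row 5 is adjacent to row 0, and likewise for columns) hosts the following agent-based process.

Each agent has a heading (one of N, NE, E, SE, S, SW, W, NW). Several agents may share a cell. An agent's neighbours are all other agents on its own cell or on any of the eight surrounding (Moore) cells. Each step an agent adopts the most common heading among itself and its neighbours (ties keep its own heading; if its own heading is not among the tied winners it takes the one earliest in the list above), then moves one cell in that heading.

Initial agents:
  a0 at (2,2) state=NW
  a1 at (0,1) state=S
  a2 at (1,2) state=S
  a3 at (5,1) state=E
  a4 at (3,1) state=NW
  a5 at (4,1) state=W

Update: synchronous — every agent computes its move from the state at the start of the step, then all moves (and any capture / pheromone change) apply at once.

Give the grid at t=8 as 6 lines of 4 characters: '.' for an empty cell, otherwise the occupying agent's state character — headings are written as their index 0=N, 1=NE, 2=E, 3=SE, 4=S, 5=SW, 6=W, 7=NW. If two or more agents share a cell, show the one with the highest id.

t=1: a0@(1,1):NW a1@(1,1):S a2@(2,2):S a3@(5,2):E a4@(2,0):NW a5@(4,0):W
t=2: a0@(0,0):NW a1@(2,1):S a2@(3,2):S a3@(5,3):E a4@(1,3):NW a5@(4,3):W
t=3: a0@(5,3):NW a1@(3,1):S a2@(4,2):S a3@(5,0):E a4@(0,2):NW a5@(4,2):W
t=4: a0@(4,2):NW a1@(4,1):S a2@(5,2):S a3@(5,1):E a4@(5,1):NW a5@(5,2):S
t=5: a0@(5,2):S a1@(5,1):S a2@(0,2):S a3@(0,1):S a4@(0,1):S a5@(0,2):S
t=6: a0@(0,2):S a1@(0,1):S a2@(1,2):S a3@(1,1):S a4@(1,1):S a5@(1,2):S
t=7: a0@(1,2):S a1@(1,1):S a2@(2,2):S a3@(2,1):S a4@(2,1):S a5@(2,2):S
t=8: a0@(2,2):S a1@(2,1):S a2@(3,2):S a3@(3,1):S a4@(3,1):S a5@(3,2):S

....
....
.44.
.44.
....
....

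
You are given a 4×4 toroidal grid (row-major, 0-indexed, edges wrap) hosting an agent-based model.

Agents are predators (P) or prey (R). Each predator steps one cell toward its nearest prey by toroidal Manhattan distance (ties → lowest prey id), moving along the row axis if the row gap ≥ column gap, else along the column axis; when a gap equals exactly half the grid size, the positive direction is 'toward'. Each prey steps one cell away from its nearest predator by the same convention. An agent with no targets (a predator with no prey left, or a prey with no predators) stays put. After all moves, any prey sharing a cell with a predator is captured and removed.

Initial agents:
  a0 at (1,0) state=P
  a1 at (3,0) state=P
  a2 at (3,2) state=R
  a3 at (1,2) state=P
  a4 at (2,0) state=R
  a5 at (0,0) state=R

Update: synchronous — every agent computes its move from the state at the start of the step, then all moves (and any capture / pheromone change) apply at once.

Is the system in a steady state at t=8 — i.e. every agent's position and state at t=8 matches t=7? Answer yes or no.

t=1: a0@(2,0):P a1@(2,0):P a2@(3,1):R a3@(2,2):P a4@(3,0):R a5@(3,0):R
t=2: a0@(3,0):P a1@(3,0):P a2@(0,1):R a3@(3,2):P a4@(0,0):R a5@(0,0):R
t=3: a0@(0,0):P a1@(0,0):P a2@(1,1):R a3@(0,2):P a4@(1,0):R a5@(1,0):R
t=4: a0@(1,0):P a1@(1,0):P a2@(2,1):R a3@(1,2):P a4@(2,0):R a5@(2,0):R
t=5: a0@(2,0):P a1@(2,0):P a2@(3,1):R a3@(2,2):P a4@(3,0):R a5@(3,0):R
t=6: a0@(3,0):P a1@(3,0):P a2@(0,1):R a3@(3,2):P a4@(0,0):R a5@(0,0):R
t=7: a0@(0,0):P a1@(0,0):P a2@(1,1):R a3@(0,2):P a4@(1,0):R a5@(1,0):R
t=8: a0@(1,0):P a1@(1,0):P a2@(2,1):R a3@(1,2):P a4@(2,0):R a5@(2,0):R

no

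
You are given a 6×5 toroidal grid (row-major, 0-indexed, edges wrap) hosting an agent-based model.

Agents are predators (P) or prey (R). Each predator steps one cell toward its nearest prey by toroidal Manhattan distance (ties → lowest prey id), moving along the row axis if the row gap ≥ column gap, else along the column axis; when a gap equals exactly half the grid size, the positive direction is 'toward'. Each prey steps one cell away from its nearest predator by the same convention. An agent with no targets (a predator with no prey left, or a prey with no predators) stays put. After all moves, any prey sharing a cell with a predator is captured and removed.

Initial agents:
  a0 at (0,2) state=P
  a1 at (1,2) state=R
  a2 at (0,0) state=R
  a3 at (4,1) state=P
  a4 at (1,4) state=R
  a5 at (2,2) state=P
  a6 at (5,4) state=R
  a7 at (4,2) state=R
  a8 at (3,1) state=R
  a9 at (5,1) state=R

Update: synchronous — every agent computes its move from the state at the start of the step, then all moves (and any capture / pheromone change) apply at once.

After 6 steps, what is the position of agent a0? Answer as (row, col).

(0, 2)

t=1: a0@(1,2):P a1@(2,2):R a2@(0,4):R a3@(4,2):P a4@(1,0):R a5@(1,2):P a6@(5,0):R a7@(4,3):R a8@(2,1):R a9@(0,1):R
t=2: a0@(2,2):P a1@(3,2):R a2@(0,0):R a3@(4,3):P a4@(1,4):R a5@(2,2):P a6@(5,4):R a7@(4,4):R a8@(3,1):R a9@(5,1):R
t=3: a0@(3,2):P a1@(4,2):R a2@(5,0):R a3@(4,4):P a4@(1,0):R a5@(3,2):P a6@(0,4):R a7@(4,0):R a8@(4,1):R a9@(5,0):R
t=4: a0@(4,2):P a1@(5,2):R a2@(0,0):R a3@(4,0):P a4@(0,0):R a5@(4,2):P a6@(1,4):R a7@(4,1):R a8@(5,1):R a9@(0,0):R
t=5: a0@(5,2):P a1@(0,2):R a2@(1,0):R a3@(4,1):P a4@(1,0):R a5@(5,2):P a6@(0,4):R a7@(4,0):R a8@(0,1):R a9@(1,0):R
t=6: a0@(0,2):P a1@(1,2):R a2@(2,0):R a3@(4,0):P a4@(2,0):R a5@(0,2):P a6@(0,0):R a7@(4,4):R a8@(1,1):R a9@(2,0):R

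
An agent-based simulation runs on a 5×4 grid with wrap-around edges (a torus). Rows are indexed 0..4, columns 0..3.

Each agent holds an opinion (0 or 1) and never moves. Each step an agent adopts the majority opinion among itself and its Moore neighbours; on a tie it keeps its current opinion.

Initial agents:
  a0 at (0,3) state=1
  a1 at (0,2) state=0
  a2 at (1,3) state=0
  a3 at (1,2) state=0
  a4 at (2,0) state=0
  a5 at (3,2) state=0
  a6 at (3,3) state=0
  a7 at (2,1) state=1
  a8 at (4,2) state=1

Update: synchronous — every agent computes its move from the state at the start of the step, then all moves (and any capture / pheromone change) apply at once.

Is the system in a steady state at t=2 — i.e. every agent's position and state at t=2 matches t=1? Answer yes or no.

t=1: a0@(0,3):0 a1@(0,2):0 a2@(1,3):0 a3@(1,2):0 a4@(2,0):0 a5@(3,2):0 a6@(3,3):0 a7@(2,1):0 a8@(4,2):0
t=2: (unchanged — steady state)

yes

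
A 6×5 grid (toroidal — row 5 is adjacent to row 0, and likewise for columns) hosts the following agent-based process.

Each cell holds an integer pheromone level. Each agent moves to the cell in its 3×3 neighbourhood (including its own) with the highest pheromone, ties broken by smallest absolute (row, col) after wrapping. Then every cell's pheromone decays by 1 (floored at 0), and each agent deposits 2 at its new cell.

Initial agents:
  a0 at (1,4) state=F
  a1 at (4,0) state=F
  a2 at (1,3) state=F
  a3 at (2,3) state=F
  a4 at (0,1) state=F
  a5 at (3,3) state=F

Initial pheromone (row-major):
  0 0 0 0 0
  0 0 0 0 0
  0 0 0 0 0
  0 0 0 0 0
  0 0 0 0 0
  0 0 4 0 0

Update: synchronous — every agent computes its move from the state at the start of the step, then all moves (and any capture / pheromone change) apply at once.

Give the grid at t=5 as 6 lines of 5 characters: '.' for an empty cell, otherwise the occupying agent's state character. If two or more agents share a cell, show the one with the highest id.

t=1: a0@(0,0) a1@(3,0) a2@(0,2) a3@(1,2) a4@(5,2) a5@(2,2) | pheromone: 2 0 2 0 0 / 0 0 2 0 0 / 0 0 2 0 0 / 2 0 0 0 0 / 0 0 0 0 0 / 0 0 5 0 0
t=2: a0@(0,0) a1@(3,0) a2@(5,2) a3@(0,2) a4@(5,2) a5@(1,2) | pheromone: 3 0 3 0 0 / 0 0 3 0 0 / 0 0 1 0 0 / 3 0 0 0 0 / 0 0 0 0 0 / 0 0 8 0 0
t=3: a0@(0,0) a1@(3,0) a2@(5,2) a3@(5,2) a4@(5,2) a5@(0,2) | pheromone: 4 0 4 0 0 / 0 0 2 0 0 / 0 0 0 0 0 / 4 0 0 0 0 / 0 0 0 0 0 / 0 0 13 0 0
t=4: a0@(0,0) a1@(3,0) a2@(5,2) a3@(5,2) a4@(5,2) a5@(5,2) | pheromone: 5 0 3 0 0 / 0 0 1 0 0 / 0 0 0 0 0 / 5 0 0 0 0 / 0 0 0 0 0 / 0 0 20 0 0
t=5: a0@(0,0) a1@(3,0) a2@(5,2) a3@(5,2) a4@(5,2) a5@(5,2) | pheromone: 6 0 2 0 0 / 0 0 0 0 0 / 0 0 0 0 0 / 6 0 0 0 0 / 0 0 0 0 0 / 0 0 27 0 0

F....
.....
.....
F....
.....
..F..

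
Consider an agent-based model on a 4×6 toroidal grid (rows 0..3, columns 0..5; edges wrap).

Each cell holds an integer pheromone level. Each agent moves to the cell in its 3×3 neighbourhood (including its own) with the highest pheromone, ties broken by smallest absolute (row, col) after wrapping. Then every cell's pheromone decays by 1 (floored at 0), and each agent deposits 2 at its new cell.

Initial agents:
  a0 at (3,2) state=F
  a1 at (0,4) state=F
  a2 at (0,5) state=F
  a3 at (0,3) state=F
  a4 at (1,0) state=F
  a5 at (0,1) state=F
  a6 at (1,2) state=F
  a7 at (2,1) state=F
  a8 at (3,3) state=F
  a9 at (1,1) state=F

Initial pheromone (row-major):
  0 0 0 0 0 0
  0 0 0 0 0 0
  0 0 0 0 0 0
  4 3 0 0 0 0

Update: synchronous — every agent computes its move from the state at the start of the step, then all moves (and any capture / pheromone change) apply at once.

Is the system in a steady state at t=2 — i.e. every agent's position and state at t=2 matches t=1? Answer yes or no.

no

t=1: a0@(3,1) a1@(0,3) a2@(3,0) a3@(0,2) a4@(0,0) a5@(3,0) a6@(0,1) a7@(3,0) a8@(0,2) a9@(0,0) | pheromone: 4 2 4 2 0 0 / 0 0 0 0 0 0 / 0 0 0 0 0 0 / 9 4 0 0 0 0
t=2: a0@(3,0) a1@(0,2) a2@(3,0) a3@(0,2) a4@(3,0) a5@(3,0) a6@(3,0) a7@(3,0) a8@(0,2) a9@(3,0) | pheromone: 3 1 9 1 0 0 / 0 0 0 0 0 0 / 0 0 0 0 0 0 / 22 3 0 0 0 0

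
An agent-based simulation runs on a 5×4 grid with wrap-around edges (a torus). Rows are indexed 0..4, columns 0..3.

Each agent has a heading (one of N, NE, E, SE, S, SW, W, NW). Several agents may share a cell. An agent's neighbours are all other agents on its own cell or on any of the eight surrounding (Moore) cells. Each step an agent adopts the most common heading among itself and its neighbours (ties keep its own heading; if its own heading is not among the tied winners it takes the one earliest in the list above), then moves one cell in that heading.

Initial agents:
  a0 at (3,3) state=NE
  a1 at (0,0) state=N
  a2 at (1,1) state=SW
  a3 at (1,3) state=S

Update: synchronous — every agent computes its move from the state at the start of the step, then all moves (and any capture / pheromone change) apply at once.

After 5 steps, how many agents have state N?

t=1: a0@(2,0):NE a1@(4,0):N a2@(2,0):SW a3@(2,3):S
t=2: a0@(1,1):NE a1@(3,0):N a2@(3,3):SW a3@(3,3):S
t=3: a0@(0,2):NE a1@(2,0):N a2@(4,2):SW a3@(4,3):S
t=4: a0@(4,3):NE a1@(1,0):N a2@(0,1):SW a3@(0,3):S
t=5: a0@(3,0):NE a1@(0,0):N a2@(1,0):SW a3@(1,3):S

1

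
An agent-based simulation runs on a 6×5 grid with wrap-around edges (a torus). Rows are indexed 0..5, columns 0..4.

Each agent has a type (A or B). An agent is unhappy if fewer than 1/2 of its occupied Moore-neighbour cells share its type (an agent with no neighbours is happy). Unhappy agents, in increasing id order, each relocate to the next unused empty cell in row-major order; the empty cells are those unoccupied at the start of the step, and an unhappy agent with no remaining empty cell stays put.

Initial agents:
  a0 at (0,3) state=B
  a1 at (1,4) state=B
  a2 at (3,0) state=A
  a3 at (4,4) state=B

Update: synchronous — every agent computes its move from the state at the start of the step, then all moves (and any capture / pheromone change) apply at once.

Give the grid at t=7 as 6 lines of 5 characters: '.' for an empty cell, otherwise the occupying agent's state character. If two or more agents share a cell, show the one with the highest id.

.A.BB
....B
.....
.....
.....
.....

t=1: a0@(0,3):B a1@(1,4):B a2@(0,0):A a3@(0,1):B
t=2: a0@(0,3):B a1@(1,4):B a2@(0,2):A a3@(0,4):B
t=3: a0@(0,3):B a1@(1,4):B a2@(0,0):A a3@(0,4):B
t=4: a0@(0,3):B a1@(1,4):B a2@(0,1):A a3@(0,4):B
t=5: (unchanged — steady state)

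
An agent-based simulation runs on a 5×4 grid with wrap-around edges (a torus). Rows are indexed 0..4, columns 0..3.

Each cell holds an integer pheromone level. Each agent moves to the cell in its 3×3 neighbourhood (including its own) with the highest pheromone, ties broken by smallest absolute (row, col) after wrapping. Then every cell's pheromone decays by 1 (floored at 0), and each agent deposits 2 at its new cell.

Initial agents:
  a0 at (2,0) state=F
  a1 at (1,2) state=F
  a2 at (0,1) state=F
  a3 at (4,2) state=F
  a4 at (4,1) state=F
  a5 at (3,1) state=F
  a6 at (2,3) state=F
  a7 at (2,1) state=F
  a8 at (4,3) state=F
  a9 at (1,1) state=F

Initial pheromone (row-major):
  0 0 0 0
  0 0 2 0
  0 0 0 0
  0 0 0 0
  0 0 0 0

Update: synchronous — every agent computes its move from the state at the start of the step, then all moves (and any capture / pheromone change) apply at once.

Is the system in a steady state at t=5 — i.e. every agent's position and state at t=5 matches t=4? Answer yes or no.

yes

t=1: a0@(1,0) a1@(1,2) a2@(1,2) a3@(0,1) a4@(0,0) a5@(2,0) a6@(1,2) a7@(1,2) a8@(0,0) a9@(1,2) | pheromone: 4 2 0 0 / 2 0 11 0 / 2 0 0 0 / 0 0 0 0 / 0 0 0 0
t=2: a0@(0,0) a1@(1,2) a2@(1,2) a3@(1,2) a4@(0,0) a5@(1,0) a6@(1,2) a7@(1,2) a8@(0,0) a9@(1,2) | pheromone: 9 1 0 0 / 3 0 22 0 / 1 0 0 0 / 0 0 0 0 / 0 0 0 0
t=3: a0@(0,0) a1@(1,2) a2@(1,2) a3@(1,2) a4@(0,0) a5@(0,0) a6@(1,2) a7@(1,2) a8@(0,0) a9@(1,2) | pheromone: 16 0 0 0 / 2 0 33 0 / 0 0 0 0 / 0 0 0 0 / 0 0 0 0
t=4: a0@(0,0) a1@(1,2) a2@(1,2) a3@(1,2) a4@(0,0) a5@(0,0) a6@(1,2) a7@(1,2) a8@(0,0) a9@(1,2) | pheromone: 23 0 0 0 / 1 0 44 0 / 0 0 0 0 / 0 0 0 0 / 0 0 0 0
t=5: a0@(0,0) a1@(1,2) a2@(1,2) a3@(1,2) a4@(0,0) a5@(0,0) a6@(1,2) a7@(1,2) a8@(0,0) a9@(1,2) | pheromone: 30 0 0 0 / 0 0 55 0 / 0 0 0 0 / 0 0 0 0 / 0 0 0 0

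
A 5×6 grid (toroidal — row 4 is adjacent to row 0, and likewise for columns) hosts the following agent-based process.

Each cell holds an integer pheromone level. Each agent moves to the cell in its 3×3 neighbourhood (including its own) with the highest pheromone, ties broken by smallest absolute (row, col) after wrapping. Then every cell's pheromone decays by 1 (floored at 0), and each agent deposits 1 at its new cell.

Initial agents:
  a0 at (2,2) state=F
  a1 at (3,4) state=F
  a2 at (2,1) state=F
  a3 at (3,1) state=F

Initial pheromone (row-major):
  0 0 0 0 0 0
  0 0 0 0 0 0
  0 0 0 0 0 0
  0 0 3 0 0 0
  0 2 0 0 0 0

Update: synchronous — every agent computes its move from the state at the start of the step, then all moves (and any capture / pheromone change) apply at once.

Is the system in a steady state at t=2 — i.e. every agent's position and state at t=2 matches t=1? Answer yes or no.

no

t=1: a0@(3,2) a1@(2,3) a2@(3,2) a3@(3,2) | pheromone: 0 0 0 0 0 0 / 0 0 0 0 0 0 / 0 0 0 1 0 0 / 0 0 5 0 0 0 / 0 1 0 0 0 0
t=2: a0@(3,2) a1@(3,2) a2@(3,2) a3@(3,2) | pheromone: 0 0 0 0 0 0 / 0 0 0 0 0 0 / 0 0 0 0 0 0 / 0 0 8 0 0 0 / 0 0 0 0 0 0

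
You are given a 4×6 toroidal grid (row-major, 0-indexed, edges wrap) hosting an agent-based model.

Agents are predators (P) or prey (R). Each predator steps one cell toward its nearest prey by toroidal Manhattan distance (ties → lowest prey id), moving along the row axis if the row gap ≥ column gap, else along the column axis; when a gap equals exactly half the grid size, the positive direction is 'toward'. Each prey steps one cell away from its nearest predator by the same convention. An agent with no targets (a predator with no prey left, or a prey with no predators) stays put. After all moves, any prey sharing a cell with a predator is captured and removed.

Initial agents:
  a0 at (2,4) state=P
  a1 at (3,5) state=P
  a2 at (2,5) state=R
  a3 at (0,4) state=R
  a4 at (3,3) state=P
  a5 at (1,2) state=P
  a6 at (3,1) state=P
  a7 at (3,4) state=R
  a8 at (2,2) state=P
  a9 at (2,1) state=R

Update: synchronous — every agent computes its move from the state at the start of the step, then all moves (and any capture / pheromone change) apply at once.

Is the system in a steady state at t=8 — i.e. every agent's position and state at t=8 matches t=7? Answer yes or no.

yes

t=1: a0@(2,5):P a1@(2,5):P a2@(2,0):R a4@(3,4):P a5@(2,2):P a6@(2,1):P a7@(0,4):R a8@(2,1):P a9@(1,1):R
t=2: a0@(2,0):P a1@(2,0):P a4@(0,4):P a5@(2,1):P a6@(2,0):P a7@(1,4):R a8@(2,0):P a9@(0,1):R
t=3: a0@(2,5):P a1@(2,5):P a4@(1,4):P a5@(3,1):P a6@(2,5):P a7@(2,4):R a8@(2,5):P
t=4: a0@(2,4):P a1@(2,4):P a4@(2,4):P a5@(3,2):P a6@(2,4):P a7@(2,3):R a8@(2,4):P
t=5: a0@(2,3):P a1@(2,3):P a4@(2,3):P a5@(2,2):P a6@(2,3):P a8@(2,3):P
t=6: (unchanged — steady state)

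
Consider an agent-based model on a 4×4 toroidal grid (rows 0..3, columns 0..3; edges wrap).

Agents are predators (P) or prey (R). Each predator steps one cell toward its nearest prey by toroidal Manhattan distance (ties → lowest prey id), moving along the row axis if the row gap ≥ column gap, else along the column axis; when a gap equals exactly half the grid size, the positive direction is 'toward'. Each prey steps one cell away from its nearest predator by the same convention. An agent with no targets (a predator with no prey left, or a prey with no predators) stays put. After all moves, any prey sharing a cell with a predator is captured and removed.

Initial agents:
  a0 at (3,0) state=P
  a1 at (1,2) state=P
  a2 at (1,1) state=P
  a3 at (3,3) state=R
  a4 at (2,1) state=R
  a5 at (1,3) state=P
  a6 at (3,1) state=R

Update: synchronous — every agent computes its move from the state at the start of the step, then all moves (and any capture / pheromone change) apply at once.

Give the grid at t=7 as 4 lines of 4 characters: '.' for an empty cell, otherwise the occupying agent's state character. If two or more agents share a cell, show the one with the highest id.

.PP.
.R..
....
P...

t=1: a0@(3,3):P a1@(2,2):P a2@(2,1):P a3@(3,2):R a4@(3,1):R a5@(2,3):P a6@(3,2):R
t=2: a0@(3,2):P a1@(3,2):P a2@(3,1):P a4@(0,1):R a5@(3,3):P
t=3: a0@(0,2):P a1@(0,2):P a2@(0,1):P a4@(1,1):R a5@(3,0):P
t=4: a0@(1,2):P a1@(1,2):P a2@(1,1):P a4@(2,1):R a5@(0,0):P
t=5: a0@(2,2):P a1@(2,2):P a2@(2,1):P a4@(3,1):R a5@(1,0):P
t=6: a0@(3,2):P a1@(3,2):P a2@(3,1):P a4@(0,1):R a5@(2,0):P
t=7: a0@(0,2):P a1@(0,2):P a2@(0,1):P a4@(1,1):R a5@(3,0):P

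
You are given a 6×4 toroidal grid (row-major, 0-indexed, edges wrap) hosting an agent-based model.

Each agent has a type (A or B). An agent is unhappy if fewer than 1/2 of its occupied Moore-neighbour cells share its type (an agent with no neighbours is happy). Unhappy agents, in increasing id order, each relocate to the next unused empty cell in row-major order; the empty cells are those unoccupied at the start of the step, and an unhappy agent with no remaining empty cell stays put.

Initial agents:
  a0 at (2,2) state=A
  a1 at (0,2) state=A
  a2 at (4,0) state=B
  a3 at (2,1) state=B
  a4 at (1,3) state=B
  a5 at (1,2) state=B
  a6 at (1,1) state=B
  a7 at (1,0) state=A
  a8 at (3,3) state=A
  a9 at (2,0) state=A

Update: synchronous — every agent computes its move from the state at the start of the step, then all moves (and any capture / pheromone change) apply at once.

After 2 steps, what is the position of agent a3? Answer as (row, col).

(2, 3)

t=1: a0@(0,0):A a1@(0,1):A a2@(0,3):B a3@(2,3):B a4@(3,0):B a5@(1,2):B a6@(3,1):B a7@(3,2):A a8@(3,3):A a9@(4,1):A
t=2: a0@(0,0):A a1@(0,1):A a2@(0,3):B a3@(2,3):B a4@(3,0):B a5@(1,2):B a6@(0,2):B a7@(3,2):A a8@(1,0):A a9@(1,1):A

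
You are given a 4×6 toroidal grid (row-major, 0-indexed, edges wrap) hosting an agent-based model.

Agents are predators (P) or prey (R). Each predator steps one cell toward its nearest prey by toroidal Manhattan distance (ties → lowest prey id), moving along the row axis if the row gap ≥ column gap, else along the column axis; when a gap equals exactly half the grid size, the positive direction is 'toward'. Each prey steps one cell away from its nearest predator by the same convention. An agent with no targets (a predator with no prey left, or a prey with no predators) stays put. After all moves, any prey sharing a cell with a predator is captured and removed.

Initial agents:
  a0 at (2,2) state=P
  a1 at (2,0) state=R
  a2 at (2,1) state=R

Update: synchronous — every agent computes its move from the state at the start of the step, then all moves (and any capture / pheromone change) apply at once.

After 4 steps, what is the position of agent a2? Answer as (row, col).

(2, 3)

t=1: a0@(2,1):P a1@(2,5):R a2@(2,0):R
t=2: a0@(2,0):P a1@(2,4):R a2@(2,5):R
t=3: a0@(2,5):P a1@(2,3):R a2@(2,4):R
t=4: a0@(2,4):P a1@(2,2):R a2@(2,3):R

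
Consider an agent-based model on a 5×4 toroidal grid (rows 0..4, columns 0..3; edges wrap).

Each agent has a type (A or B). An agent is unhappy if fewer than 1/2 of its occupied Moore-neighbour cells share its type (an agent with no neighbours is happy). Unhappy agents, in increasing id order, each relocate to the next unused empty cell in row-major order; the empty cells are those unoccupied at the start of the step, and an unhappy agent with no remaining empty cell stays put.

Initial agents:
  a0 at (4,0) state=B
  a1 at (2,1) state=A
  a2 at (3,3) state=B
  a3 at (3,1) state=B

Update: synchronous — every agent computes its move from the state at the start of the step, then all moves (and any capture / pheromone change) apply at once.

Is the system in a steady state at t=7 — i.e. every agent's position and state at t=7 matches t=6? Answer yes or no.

t=1: a0@(4,0):B a1@(0,0):A a2@(3,3):B a3@(3,1):B
t=2: a0@(4,0):B a1@(0,1):A a2@(3,3):B a3@(3,1):B
t=3: a0@(4,0):B a1@(0,0):A a2@(3,3):B a3@(3,1):B
t=4: a0@(4,0):B a1@(0,1):A a2@(3,3):B a3@(3,1):B
t=5: a0@(4,0):B a1@(0,0):A a2@(3,3):B a3@(3,1):B
t=6: a0@(4,0):B a1@(0,1):A a2@(3,3):B a3@(3,1):B
t=7: a0@(4,0):B a1@(0,0):A a2@(3,3):B a3@(3,1):B

no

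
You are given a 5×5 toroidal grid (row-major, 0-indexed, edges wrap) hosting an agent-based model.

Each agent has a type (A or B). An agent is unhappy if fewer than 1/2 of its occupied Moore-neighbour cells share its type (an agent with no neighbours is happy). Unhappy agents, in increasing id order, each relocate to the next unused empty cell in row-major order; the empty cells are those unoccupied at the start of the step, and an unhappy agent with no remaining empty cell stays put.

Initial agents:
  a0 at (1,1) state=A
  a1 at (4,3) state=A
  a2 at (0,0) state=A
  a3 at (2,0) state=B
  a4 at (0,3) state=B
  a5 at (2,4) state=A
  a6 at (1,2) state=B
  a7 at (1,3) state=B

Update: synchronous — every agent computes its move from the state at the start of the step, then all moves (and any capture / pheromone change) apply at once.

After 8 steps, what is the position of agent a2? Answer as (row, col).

t=1: a0@(0,1):A a1@(0,2):A a2@(0,0):A a3@(0,4):B a4@(0,3):B a5@(1,0):A a6@(1,2):B a7@(1,3):B
t=2: a0@(0,1):A a1@(1,1):A a2@(0,0):A a3@(0,4):B a4@(0,3):B a5@(1,0):A a6@(1,2):B a7@(1,3):B
t=3: (unchanged — steady state)

(0, 0)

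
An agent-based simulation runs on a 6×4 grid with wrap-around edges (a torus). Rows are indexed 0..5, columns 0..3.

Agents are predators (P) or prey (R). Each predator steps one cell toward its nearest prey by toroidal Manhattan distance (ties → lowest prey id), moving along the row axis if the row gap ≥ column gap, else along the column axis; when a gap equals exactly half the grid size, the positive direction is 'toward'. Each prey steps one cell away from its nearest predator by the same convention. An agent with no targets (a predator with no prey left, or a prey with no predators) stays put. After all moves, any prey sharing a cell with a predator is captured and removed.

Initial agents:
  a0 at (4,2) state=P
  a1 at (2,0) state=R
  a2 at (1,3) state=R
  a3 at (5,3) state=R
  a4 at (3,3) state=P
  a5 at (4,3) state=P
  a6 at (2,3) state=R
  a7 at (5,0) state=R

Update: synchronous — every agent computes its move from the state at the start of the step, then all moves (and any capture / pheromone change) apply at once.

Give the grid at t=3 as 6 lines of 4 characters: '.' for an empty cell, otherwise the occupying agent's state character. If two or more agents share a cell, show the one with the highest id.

PR.P
PR..
....
....
....
....

t=1: a0@(5,2):P a1@(1,0):R a2@(0,3):R a3@(0,3):R a4@(2,3):P a5@(5,3):P a6@(1,3):R a7@(0,0):R
t=2: a0@(0,2):P a1@(0,0):R a4@(1,3):P a5@(0,3):P a7@(1,0):R
t=3: a0@(0,3):P a1@(0,1):R a4@(1,0):P a5@(0,0):P a7@(1,1):R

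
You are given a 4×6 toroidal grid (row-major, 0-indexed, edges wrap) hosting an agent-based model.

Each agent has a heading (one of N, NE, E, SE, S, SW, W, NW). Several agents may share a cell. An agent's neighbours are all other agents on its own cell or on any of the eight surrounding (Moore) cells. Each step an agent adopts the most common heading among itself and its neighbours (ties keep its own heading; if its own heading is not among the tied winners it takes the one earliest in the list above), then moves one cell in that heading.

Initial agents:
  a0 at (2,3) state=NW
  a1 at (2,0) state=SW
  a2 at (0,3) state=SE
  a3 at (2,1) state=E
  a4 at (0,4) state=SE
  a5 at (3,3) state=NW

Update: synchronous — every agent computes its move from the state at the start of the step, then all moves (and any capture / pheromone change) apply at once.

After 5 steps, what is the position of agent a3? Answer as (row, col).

(2, 4)

t=1: a0@(1,2):NW a1@(3,5):SW a2@(1,4):SE a3@(2,2):E a4@(1,5):SE a5@(2,2):NW
t=2: a0@(0,1):NW a1@(0,4):SW a2@(2,5):SE a3@(1,1):NW a4@(2,0):SE a5@(1,1):NW
t=3: a0@(3,0):NW a1@(1,3):SW a2@(3,0):SE a3@(0,0):NW a4@(3,1):SE a5@(0,0):NW
t=4: a0@(2,5):NW a1@(2,2):SW a2@(2,5):NW a3@(3,5):NW a4@(2,0):NW a5@(3,5):NW
t=5: a0@(1,4):NW a1@(3,1):SW a2@(1,4):NW a3@(2,4):NW a4@(1,5):NW a5@(2,4):NW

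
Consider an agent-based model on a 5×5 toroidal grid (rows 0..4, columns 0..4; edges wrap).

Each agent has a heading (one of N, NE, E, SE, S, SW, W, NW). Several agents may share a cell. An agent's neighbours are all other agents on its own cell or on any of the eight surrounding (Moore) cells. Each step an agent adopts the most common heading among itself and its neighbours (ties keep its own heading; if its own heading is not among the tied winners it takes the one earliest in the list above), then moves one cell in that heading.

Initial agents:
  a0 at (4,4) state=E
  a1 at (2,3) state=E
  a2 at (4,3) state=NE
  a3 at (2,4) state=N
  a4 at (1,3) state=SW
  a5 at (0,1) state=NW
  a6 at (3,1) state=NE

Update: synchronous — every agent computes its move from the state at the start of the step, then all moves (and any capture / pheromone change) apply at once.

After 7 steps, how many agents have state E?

7

t=1: a0@(4,0):E a1@(2,4):E a2@(3,4):NE a3@(1,4):N a4@(2,2):SW a5@(4,0):NW a6@(2,2):NE
t=2: a0@(4,1):E a1@(2,0):E a2@(3,0):E a3@(0,4):N a4@(3,1):SW a5@(3,4):NW a6@(1,3):NE
t=3: a0@(4,2):E a1@(2,1):E a2@(3,1):E a3@(4,4):N a4@(3,2):E a5@(3,0):E a6@(0,4):NE
t=4: a0@(4,3):E a1@(2,2):E a2@(3,2):E a3@(3,4):N a4@(3,3):E a5@(3,1):E a6@(4,0):NE
t=5: a0@(4,4):E a1@(2,3):E a2@(3,3):E a3@(3,0):E a4@(3,4):E a5@(3,2):E a6@(3,1):NE
t=6: a0@(4,0):E a1@(2,4):E a2@(3,4):E a3@(3,1):E a4@(3,0):E a5@(3,3):E a6@(3,2):E
t=7: a0@(4,1):E a1@(2,0):E a2@(3,0):E a3@(3,2):E a4@(3,1):E a5@(3,4):E a6@(3,3):E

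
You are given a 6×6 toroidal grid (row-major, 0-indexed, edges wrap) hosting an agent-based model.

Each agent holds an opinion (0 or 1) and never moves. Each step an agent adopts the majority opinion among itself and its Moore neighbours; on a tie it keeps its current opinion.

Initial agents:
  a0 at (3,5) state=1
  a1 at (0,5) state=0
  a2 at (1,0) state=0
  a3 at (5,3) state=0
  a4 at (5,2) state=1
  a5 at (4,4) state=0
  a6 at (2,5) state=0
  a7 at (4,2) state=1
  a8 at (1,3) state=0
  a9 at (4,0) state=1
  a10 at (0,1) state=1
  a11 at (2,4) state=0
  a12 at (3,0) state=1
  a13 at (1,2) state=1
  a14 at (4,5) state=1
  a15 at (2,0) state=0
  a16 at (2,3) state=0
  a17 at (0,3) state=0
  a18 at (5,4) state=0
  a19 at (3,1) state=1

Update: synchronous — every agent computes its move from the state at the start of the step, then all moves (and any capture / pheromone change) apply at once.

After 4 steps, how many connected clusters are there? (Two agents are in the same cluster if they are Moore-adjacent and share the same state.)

t=1: a0@(3,5):1 a1@(0,5):0 a2@(1,0):0 a3@(5,3):0 a4@(5,2):1 a5@(4,4):0 a6@(2,5):0 a7@(4,2):1 a8@(1,3):0 a9@(4,0):1 a10@(0,1):1 a11@(2,4):0 a12@(3,0):1 a13@(1,2):0 a14@(4,5):1 a15@(2,0):0 a16@(2,3):0 a17@(0,3):0 a18@(5,4):0 a19@(3,1):1
t=2: (unchanged — steady state)

2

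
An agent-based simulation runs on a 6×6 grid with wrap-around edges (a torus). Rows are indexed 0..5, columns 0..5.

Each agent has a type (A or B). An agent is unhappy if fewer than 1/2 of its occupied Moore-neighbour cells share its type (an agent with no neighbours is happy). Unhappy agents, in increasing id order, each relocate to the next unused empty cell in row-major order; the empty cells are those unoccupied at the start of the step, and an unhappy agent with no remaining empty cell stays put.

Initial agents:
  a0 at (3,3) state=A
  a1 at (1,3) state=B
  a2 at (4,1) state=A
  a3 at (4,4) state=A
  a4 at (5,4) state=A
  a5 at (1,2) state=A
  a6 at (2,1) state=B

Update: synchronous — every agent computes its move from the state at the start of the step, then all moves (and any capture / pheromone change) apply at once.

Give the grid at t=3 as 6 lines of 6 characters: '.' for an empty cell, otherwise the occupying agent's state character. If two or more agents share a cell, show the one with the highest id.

BAB...
......
......
...A..
.A..A.
....A.

t=1: a0@(3,3):A a1@(0,0):B a2@(4,1):A a3@(4,4):A a4@(5,4):A a5@(0,1):A a6@(0,2):B
t=2: a0@(3,3):A a1@(0,3):B a2@(4,1):A a3@(4,4):A a4@(5,4):A a5@(0,4):A a6@(0,5):B
t=3: a0@(3,3):A a1@(0,0):B a2@(4,1):A a3@(4,4):A a4@(5,4):A a5@(0,1):A a6@(0,2):B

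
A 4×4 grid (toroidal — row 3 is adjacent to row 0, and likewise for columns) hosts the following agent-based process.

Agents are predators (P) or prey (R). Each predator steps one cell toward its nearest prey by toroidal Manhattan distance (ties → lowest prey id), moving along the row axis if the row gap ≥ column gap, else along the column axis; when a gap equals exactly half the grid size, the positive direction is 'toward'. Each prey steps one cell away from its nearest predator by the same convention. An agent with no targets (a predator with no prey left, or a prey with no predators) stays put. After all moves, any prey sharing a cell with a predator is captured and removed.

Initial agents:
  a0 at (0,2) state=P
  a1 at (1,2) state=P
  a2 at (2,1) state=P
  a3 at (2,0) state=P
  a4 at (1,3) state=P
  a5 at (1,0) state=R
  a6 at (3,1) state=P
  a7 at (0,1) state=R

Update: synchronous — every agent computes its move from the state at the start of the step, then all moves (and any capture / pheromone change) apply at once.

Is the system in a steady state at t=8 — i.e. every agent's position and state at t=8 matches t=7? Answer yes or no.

t=1: a0@(0,1):P a1@(1,3):P a2@(1,1):P a3@(1,0):P a4@(1,0):P a5@(0,0):R a6@(0,1):P a7@(0,0):R
t=2: a0@(0,0):P a1@(0,3):P a2@(0,1):P a3@(0,0):P a4@(0,0):P a6@(0,0):P
t=3: (unchanged — steady state)

yes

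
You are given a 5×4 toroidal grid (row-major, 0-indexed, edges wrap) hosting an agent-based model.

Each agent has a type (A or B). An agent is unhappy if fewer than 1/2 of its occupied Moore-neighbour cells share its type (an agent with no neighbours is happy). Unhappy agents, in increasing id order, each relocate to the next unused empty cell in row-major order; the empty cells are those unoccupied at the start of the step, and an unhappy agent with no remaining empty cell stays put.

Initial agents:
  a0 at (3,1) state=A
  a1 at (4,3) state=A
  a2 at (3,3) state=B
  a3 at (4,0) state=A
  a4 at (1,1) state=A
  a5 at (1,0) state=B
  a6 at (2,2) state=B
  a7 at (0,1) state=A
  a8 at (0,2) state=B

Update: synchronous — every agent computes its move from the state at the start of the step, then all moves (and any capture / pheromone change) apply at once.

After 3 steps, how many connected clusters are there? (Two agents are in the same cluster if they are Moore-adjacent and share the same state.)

t=1: a0@(3,1):A a1@(0,0):A a2@(0,3):B a3@(4,0):A a4@(1,2):A a5@(1,3):B a6@(2,0):B a7@(0,1):A a8@(2,1):B
t=2: a0@(0,2):A a1@(0,0):A a2@(1,0):B a3@(4,0):A a4@(1,1):A a5@(1,3):B a6@(2,0):B a7@(0,1):A a8@(2,2):B
t=3: a0@(0,2):A a1@(0,0):A a2@(0,3):B a3@(4,0):A a4@(1,1):A a5@(1,3):B a6@(2,0):B a7@(0,1):A a8@(2,2):B

2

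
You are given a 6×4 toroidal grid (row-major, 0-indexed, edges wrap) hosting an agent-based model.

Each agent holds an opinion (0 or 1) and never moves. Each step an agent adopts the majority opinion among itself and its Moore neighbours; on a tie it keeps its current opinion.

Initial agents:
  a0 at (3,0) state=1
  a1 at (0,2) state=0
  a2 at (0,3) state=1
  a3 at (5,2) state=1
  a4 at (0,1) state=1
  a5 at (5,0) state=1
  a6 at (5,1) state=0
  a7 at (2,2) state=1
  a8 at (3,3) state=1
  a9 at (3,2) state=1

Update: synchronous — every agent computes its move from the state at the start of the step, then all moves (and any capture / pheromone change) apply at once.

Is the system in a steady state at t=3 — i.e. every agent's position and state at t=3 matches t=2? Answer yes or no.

t=1: a0@(3,0):1 a1@(0,2):1 a2@(0,3):1 a3@(5,2):1 a4@(0,1):1 a5@(5,0):1 a6@(5,1):1 a7@(2,2):1 a8@(3,3):1 a9@(3,2):1
t=2: (unchanged — steady state)

yes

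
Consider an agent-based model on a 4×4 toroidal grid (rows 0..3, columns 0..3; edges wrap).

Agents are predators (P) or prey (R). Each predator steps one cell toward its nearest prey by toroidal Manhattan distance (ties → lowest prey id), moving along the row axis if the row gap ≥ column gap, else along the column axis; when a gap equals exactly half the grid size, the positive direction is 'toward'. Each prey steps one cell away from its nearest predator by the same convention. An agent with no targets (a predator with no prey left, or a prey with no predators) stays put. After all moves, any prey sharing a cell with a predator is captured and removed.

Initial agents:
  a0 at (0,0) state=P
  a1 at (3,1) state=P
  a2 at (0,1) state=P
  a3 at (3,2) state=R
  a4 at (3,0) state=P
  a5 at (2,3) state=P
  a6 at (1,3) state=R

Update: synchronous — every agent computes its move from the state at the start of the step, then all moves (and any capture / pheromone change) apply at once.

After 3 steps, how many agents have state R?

1

t=1: a0@(1,0):P a1@(3,2):P a2@(3,1):P a3@(3,3):R a4@(3,1):P a5@(1,3):P a6@(0,3):R
t=2: a0@(0,0):P a1@(3,3):P a2@(3,2):P a3@(3,0):R a4@(3,2):P a5@(0,3):P
t=3: a0@(3,0):P a1@(3,0):P a2@(3,3):P a3@(2,0):R a4@(3,3):P a5@(3,3):P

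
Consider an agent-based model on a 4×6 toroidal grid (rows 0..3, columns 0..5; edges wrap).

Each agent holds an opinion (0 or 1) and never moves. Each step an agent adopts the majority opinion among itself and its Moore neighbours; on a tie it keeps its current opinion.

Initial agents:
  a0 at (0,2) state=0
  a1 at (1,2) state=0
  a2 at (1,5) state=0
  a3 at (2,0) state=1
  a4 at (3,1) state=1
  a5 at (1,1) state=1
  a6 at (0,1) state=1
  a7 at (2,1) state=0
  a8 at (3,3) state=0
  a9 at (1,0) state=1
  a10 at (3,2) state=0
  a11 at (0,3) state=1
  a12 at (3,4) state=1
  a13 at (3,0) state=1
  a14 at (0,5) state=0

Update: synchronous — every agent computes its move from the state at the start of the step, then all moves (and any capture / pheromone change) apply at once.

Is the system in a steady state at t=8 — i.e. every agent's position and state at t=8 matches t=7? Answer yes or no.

t=1: a0@(0,2):0 a1@(1,2):0 a2@(1,5):0 a3@(2,0):1 a4@(3,1):1 a5@(1,1):1 a6@(0,1):1 a7@(2,1):1 a8@(3,3):0 a9@(1,0):1 a10@(3,2):0 a11@(0,3):0 a12@(3,4):1 a13@(3,0):1 a14@(0,5):1
t=2: a0@(0,2):0 a1@(1,2):0 a2@(1,5):1 a3@(2,0):1 a4@(3,1):1 a5@(1,1):1 a6@(0,1):1 a7@(2,1):1 a8@(3,3):0 a9@(1,0):1 a10@(3,2):0 a11@(0,3):0 a12@(3,4):1 a13@(3,0):1 a14@(0,5):1
t=3: (unchanged — steady state)

yes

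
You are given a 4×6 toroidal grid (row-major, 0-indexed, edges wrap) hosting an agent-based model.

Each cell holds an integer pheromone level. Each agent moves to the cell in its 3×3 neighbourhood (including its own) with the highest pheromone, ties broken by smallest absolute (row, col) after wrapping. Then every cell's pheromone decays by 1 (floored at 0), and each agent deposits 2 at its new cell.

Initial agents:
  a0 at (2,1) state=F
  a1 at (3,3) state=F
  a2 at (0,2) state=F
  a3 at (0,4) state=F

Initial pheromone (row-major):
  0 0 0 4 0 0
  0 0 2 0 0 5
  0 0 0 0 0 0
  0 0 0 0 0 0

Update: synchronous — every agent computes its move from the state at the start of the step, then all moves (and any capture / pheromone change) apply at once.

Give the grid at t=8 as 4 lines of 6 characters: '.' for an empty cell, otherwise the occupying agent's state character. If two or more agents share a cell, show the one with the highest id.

t=1: a0@(1,2) a1@(0,3) a2@(0,3) a3@(1,5) | pheromone: 0 0 0 7 0 0 / 0 0 3 0 0 6 / 0 0 0 0 0 0 / 0 0 0 0 0 0
t=2: a0@(0,3) a1@(0,3) a2@(0,3) a3@(1,5) | pheromone: 0 0 0 12 0 0 / 0 0 2 0 0 7 / 0 0 0 0 0 0 / 0 0 0 0 0 0
t=3: a0@(0,3) a1@(0,3) a2@(0,3) a3@(1,5) | pheromone: 0 0 0 17 0 0 / 0 0 1 0 0 8 / 0 0 0 0 0 0 / 0 0 0 0 0 0
t=4: a0@(0,3) a1@(0,3) a2@(0,3) a3@(1,5) | pheromone: 0 0 0 22 0 0 / 0 0 0 0 0 9 / 0 0 0 0 0 0 / 0 0 0 0 0 0
t=5: a0@(0,3) a1@(0,3) a2@(0,3) a3@(1,5) | pheromone: 0 0 0 27 0 0 / 0 0 0 0 0 10 / 0 0 0 0 0 0 / 0 0 0 0 0 0
t=6: a0@(0,3) a1@(0,3) a2@(0,3) a3@(1,5) | pheromone: 0 0 0 32 0 0 / 0 0 0 0 0 11 / 0 0 0 0 0 0 / 0 0 0 0 0 0
t=7: a0@(0,3) a1@(0,3) a2@(0,3) a3@(1,5) | pheromone: 0 0 0 37 0 0 / 0 0 0 0 0 12 / 0 0 0 0 0 0 / 0 0 0 0 0 0
t=8: a0@(0,3) a1@(0,3) a2@(0,3) a3@(1,5) | pheromone: 0 0 0 42 0 0 / 0 0 0 0 0 13 / 0 0 0 0 0 0 / 0 0 0 0 0 0

...F..
.....F
......
......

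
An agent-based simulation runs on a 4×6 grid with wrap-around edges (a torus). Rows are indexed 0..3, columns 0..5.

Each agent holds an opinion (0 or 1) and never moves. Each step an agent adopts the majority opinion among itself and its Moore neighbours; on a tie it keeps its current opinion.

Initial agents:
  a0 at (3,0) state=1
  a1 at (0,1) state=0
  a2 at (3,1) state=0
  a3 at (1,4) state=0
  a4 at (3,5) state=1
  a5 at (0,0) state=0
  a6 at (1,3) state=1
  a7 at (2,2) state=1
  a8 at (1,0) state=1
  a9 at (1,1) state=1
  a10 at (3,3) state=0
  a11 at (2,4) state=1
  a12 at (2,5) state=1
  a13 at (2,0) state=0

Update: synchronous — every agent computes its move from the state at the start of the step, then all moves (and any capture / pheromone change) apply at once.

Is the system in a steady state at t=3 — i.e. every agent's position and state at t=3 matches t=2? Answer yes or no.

t=1: a0@(3,0):0 a1@(0,1):0 a2@(3,1):0 a3@(1,4):1 a4@(3,5):1 a5@(0,0):1 a6@(1,3):1 a7@(2,2):1 a8@(1,0):1 a9@(1,1):1 a10@(3,3):1 a11@(2,4):1 a12@(2,5):1 a13@(2,0):1
t=2: a0@(3,0):1 a1@(0,1):0 a2@(3,1):0 a3@(1,4):1 a4@(3,5):1 a5@(0,0):1 a6@(1,3):1 a7@(2,2):1 a8@(1,0):1 a9@(1,1):1 a10@(3,3):1 a11@(2,4):1 a12@(2,5):1 a13@(2,0):1
t=3: a0@(3,0):1 a1@(0,1):1 a2@(3,1):1 a3@(1,4):1 a4@(3,5):1 a5@(0,0):1 a6@(1,3):1 a7@(2,2):1 a8@(1,0):1 a9@(1,1):1 a10@(3,3):1 a11@(2,4):1 a12@(2,5):1 a13@(2,0):1

no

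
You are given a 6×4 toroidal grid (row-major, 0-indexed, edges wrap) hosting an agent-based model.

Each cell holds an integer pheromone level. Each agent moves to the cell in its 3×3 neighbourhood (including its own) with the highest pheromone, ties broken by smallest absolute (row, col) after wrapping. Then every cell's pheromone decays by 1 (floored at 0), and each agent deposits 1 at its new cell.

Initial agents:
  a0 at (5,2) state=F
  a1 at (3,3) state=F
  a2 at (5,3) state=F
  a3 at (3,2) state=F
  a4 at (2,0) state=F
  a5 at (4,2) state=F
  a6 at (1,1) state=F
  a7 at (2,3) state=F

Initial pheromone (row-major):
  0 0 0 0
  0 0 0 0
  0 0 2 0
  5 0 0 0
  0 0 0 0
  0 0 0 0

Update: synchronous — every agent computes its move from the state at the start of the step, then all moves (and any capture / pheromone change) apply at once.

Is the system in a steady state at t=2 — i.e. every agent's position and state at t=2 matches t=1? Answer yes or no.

t=1: a0@(0,1) a1@(3,0) a2@(0,0) a3@(2,2) a4@(3,0) a5@(3,1) a6@(2,2) a7@(3,0) | pheromone: 1 1 0 0 / 0 0 0 0 / 0 0 3 0 / 7 1 0 0 / 0 0 0 0 / 0 0 0 0
t=2: a0@(0,0) a1@(3,0) a2@(0,0) a3@(2,2) a4@(3,0) a5@(3,0) a6@(2,2) a7@(3,0) | pheromone: 2 0 0 0 / 0 0 0 0 / 0 0 4 0 / 10 0 0 0 / 0 0 0 0 / 0 0 0 0

no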